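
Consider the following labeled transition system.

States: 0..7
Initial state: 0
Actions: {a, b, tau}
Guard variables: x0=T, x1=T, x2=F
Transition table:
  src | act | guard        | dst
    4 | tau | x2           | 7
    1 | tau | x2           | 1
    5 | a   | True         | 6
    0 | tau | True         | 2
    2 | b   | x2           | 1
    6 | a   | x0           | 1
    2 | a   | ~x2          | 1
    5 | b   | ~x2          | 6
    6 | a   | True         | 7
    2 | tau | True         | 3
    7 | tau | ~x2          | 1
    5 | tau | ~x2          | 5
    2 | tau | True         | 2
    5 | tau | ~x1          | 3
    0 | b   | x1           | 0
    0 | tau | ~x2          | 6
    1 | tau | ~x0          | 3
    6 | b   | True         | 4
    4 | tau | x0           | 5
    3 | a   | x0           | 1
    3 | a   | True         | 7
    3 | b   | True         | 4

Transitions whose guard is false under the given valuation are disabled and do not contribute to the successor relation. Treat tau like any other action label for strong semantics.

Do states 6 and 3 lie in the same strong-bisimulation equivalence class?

Bisimulation quotient by refinement:
  π0 = {{0,1,2,3,4,5,6,7}}
  π1 = {{0},{1},{2},{3,6},{4,7},{5}}
  π2 = {{0},{1},{2},{3,6},{4},{5},{7}}
Fixed point at round 3; 7 class(es).
6∈{3,6}, 3∈{3,6}

Answer: BISIMILAR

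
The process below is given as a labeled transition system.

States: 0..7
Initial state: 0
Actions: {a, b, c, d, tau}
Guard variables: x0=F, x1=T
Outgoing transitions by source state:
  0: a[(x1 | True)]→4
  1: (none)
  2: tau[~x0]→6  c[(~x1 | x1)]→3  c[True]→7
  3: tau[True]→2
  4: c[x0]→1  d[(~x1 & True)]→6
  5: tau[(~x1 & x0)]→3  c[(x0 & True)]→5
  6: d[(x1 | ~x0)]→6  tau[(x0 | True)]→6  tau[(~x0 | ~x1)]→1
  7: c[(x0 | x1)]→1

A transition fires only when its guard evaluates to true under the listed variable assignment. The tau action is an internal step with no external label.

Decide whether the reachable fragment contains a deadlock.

Reachable = {0,4}
  0: a→4  [1 exit(s)]
  4: ∅  [no exit]
Path to 4: a

Answer: DEADLOCK at state 4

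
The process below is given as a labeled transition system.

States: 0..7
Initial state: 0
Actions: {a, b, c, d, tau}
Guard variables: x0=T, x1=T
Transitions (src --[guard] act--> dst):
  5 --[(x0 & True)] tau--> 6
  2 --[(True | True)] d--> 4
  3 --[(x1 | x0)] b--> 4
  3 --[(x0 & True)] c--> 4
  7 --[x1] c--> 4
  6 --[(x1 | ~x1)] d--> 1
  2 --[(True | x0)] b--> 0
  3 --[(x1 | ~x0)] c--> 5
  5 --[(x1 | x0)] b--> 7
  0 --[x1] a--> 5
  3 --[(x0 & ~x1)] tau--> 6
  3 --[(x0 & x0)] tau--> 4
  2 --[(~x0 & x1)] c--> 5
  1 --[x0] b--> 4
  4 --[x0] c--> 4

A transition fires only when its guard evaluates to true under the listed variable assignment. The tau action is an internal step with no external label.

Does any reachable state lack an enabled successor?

Answer: DEADLOCK-FREE

Working:
Reach set: {0,1,4,5,6,7}
  0: a→5  [deg 1]
  1: b→4  [deg 1]
  4: c→4  [deg 1]
  5: b→7  tau→6  [deg 2]
  6: d→1  [deg 1]
  7: c→4  [deg 1]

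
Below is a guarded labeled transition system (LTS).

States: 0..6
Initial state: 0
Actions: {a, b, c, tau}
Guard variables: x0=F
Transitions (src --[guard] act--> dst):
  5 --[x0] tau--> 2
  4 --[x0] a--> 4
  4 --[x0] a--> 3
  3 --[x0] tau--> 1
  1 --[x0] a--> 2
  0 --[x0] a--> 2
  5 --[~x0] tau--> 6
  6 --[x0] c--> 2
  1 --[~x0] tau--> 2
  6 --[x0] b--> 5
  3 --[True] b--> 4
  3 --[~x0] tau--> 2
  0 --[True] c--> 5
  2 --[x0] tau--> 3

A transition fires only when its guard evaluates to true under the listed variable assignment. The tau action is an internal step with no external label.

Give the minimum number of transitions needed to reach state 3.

Breadth-first toward 3:
  Layer 0: {0}
  Layer 1: {5}
  Layer 2: {6}
3 never appears.

Answer: UNREACHABLE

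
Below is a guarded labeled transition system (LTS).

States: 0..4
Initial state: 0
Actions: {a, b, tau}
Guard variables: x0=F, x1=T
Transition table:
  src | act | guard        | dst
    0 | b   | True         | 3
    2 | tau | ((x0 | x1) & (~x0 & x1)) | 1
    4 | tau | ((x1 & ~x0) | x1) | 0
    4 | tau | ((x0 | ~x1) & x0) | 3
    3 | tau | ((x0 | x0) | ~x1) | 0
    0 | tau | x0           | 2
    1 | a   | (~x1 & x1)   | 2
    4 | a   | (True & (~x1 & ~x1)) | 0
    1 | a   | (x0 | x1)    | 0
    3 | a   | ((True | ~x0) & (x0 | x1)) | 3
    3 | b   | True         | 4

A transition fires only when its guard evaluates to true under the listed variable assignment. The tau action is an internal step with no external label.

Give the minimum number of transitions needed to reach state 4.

Breadth-first toward 4:
  Layer 0: {0}
  Layer 1: {3}
  Layer 2: {4}
4 enters at depth 2; path b·b

Answer: 2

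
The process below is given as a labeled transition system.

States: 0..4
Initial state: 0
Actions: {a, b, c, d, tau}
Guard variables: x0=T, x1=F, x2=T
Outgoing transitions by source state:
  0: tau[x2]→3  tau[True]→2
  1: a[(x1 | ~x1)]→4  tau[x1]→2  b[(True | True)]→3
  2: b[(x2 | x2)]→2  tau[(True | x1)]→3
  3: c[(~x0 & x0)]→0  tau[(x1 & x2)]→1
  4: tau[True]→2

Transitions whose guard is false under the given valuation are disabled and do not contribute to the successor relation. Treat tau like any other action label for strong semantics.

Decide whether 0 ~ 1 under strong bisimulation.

Refine partition for ~:
  P[0] = {{0,1,2,3,4}}
  P[1] = {{0,4},{1},{2},{3}}
  P[2] = {{0},{1},{2},{3},{4}}
Fixed point at round 3; 5 class(es).
class of 0: {0}; class of 1: {1}

Answer: NOT BISIMILAR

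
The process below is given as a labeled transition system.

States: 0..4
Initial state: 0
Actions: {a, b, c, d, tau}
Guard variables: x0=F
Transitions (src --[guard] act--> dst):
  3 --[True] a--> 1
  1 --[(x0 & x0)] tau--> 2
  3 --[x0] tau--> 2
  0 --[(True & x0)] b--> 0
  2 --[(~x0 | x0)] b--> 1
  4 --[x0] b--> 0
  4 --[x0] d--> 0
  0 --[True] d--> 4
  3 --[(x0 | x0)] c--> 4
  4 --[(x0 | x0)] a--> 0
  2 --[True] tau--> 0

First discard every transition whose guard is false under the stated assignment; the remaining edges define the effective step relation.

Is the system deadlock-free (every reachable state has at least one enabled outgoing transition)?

Answer: DEADLOCK at state 4

Working:
Reach set: {0,4}
  0: d→4  [deg 1]
  4: ∅  [no exit]
witness 4: d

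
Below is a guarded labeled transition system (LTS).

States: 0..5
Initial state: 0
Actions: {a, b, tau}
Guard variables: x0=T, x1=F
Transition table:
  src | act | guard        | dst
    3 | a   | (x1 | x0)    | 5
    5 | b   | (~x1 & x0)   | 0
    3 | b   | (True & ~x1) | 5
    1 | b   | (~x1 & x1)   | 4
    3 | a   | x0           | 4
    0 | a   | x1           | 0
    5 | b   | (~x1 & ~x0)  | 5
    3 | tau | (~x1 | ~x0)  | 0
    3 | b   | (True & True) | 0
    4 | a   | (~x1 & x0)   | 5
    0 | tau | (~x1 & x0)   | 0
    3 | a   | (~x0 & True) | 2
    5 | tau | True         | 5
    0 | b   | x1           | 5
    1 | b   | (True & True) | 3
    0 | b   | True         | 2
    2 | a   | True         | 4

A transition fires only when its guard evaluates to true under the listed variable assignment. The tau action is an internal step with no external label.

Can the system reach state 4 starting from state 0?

12 transition(s) survive guard evaluation.
Layer 0: {0}
Layer 1: {2}  total {0,2}
Layer 2: {4}  total {0,2,4}
Layer 3: {5}  total {0,2,4,5}
R = {0,2,4,5}
witness 4: b·a

Answer: REACHABLE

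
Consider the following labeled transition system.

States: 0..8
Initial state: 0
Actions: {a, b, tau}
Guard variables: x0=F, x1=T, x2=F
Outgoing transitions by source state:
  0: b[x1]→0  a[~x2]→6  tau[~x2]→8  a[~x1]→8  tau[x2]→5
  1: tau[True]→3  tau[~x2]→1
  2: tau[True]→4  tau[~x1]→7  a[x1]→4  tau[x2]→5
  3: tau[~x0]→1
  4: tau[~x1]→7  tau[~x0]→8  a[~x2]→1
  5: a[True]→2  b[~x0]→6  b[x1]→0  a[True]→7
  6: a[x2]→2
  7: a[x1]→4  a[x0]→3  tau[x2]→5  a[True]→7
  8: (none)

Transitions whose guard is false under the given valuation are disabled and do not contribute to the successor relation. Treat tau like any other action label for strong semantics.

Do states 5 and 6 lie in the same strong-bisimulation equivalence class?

Bisimulation quotient by refinement:
  round 0: {{0,1,2,3,4,5,6,7,8}}
  round 1: {{0},{1,3},{2,4},{5},{6,8},{7}}
  round 2: {{0},{1,3},{2},{4},{5},{6,8},{7}}
Fixed point at round 3; 7 class(es).
[5]={5}  [6]={6,8}

Answer: NOT BISIMILAR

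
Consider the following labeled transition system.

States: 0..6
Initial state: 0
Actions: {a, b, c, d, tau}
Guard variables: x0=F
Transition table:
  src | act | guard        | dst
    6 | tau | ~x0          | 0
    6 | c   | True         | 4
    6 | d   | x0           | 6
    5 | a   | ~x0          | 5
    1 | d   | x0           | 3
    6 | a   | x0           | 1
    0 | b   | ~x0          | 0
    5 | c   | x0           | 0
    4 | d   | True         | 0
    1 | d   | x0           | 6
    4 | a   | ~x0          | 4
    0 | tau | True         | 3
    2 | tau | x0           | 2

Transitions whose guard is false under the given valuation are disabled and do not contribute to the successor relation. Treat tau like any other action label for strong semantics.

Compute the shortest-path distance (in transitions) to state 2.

Answer: UNREACHABLE

Trace:
Breadth-first toward 2:
  depth 0: {0}
  depth 1: {3}
2 never appears.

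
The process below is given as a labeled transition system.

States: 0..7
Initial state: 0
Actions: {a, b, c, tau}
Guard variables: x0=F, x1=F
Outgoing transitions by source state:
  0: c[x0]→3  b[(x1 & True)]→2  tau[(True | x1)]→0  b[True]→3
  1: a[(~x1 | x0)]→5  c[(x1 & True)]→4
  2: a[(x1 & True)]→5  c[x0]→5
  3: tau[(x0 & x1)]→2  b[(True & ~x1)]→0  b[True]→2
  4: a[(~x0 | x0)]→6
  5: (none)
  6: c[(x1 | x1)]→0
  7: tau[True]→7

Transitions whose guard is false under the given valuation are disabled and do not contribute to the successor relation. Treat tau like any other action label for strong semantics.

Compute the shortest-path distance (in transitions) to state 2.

Answer: 2

Analysis:
BFS to 2:
  Layer 0: {0}
  Layer 1: {3}
  Layer 2: {2}
depth(2)=2, e.g. b·b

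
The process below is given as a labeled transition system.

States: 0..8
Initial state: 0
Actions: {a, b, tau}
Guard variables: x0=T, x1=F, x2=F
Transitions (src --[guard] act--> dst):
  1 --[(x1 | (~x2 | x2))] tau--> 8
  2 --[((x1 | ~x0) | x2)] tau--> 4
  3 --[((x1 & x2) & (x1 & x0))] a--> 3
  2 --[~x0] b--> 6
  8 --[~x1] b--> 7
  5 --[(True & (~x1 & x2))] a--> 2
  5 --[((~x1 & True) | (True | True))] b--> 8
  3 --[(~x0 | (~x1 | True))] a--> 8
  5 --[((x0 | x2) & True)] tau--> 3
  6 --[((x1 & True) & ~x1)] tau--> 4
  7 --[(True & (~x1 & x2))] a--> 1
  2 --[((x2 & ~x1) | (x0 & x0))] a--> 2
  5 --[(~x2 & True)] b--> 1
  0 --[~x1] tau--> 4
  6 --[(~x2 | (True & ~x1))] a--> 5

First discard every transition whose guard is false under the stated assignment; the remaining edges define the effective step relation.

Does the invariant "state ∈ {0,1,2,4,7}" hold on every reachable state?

Safe = {0,1,2,4,7}
Reach set: {0,4}
  0: ok
  4: ok

Answer: INVARIANT HOLDS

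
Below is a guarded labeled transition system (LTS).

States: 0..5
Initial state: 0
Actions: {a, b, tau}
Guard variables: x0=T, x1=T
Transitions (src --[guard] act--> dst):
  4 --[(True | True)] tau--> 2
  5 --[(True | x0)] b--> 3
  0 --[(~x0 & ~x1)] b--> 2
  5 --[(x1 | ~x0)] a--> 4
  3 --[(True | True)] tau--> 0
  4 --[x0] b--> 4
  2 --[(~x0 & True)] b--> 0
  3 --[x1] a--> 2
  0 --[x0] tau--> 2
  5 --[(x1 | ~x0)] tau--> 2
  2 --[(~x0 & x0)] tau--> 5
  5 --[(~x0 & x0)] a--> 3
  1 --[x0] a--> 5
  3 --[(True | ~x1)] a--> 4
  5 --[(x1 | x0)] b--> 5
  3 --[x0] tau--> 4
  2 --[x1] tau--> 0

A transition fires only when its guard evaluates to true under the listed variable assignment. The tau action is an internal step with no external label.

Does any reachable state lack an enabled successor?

Answer: DEADLOCK-FREE

Analysis:
Reach set: {0,2}
  0: tau→2  [deg 1]
  2: tau→0  [deg 1]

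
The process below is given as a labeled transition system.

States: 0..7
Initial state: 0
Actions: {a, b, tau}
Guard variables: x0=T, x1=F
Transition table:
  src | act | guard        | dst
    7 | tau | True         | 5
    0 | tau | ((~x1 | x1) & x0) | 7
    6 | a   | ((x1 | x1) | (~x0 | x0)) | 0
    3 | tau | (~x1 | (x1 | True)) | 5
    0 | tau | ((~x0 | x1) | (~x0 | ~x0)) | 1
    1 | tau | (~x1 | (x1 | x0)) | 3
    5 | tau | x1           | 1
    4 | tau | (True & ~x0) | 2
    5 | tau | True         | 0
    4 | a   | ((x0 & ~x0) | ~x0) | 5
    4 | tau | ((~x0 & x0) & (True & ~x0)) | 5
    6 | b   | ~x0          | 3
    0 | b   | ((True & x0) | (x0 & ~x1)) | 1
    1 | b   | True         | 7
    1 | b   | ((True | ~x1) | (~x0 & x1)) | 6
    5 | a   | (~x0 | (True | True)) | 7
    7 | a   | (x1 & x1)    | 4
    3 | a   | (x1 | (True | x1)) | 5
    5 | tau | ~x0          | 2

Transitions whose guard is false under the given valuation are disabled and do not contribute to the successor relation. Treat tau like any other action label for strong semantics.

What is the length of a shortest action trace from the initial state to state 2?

BFS to 2:
  L0 = {0}
  L1 = {1,7}
  L2 = {3,5,6}
2 never appears.

Answer: UNREACHABLE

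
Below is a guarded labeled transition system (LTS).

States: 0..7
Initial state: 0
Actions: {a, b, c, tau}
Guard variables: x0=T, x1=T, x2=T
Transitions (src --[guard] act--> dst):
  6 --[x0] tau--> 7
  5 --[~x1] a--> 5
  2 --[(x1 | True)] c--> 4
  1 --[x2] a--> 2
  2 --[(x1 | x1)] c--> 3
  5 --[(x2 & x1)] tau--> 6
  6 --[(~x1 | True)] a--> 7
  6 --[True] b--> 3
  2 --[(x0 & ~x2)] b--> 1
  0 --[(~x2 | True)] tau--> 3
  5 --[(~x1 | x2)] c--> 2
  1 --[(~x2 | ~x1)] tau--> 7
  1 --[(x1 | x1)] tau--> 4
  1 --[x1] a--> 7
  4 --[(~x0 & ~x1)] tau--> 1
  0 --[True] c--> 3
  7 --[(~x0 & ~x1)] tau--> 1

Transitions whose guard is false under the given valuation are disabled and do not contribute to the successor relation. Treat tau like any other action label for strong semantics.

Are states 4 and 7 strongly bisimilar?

Compute ~ classes (split until stable):
  π0 = {{0,1,2,3,4,5,6,7}}
  π1 = {{0,5},{1},{2},{3,4,7},{6}}
  π2 = {{0},{1},{2},{3,4,7},{5},{6}}
stable after 3 split(s): 6 block(s)
[4]={3,4,7}  [7]={3,4,7}

Answer: BISIMILAR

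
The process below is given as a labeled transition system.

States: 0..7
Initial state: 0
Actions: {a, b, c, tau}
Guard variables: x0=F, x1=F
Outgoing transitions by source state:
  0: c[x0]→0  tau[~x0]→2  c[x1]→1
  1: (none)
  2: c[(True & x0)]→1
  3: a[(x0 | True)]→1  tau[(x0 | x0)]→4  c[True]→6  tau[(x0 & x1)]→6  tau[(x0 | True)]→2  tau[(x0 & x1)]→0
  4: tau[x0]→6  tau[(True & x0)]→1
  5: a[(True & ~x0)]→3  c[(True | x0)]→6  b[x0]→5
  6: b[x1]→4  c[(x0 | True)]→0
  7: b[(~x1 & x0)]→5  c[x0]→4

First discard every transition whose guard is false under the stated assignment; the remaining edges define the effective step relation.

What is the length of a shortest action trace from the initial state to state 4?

Breadth-first toward 4:
  L0 = {0}
  L1 = {2}
4 never appears.

Answer: UNREACHABLE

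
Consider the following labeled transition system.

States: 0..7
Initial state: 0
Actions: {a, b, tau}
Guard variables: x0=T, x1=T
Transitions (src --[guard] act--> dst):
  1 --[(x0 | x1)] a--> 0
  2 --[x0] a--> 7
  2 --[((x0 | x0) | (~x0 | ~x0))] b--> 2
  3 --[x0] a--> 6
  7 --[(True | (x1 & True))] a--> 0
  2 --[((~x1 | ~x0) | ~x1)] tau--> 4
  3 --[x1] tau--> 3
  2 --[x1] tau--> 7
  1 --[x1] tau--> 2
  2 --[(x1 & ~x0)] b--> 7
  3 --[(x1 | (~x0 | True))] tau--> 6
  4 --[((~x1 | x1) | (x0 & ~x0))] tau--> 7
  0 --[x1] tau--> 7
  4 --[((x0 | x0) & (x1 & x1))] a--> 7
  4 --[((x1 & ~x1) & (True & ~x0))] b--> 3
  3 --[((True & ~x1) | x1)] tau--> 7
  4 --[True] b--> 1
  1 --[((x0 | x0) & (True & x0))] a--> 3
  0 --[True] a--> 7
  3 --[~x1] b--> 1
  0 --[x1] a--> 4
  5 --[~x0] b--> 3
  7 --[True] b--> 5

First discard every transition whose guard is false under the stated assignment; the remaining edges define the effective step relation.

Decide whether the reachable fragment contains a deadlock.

Reach set: {0,1,2,3,4,5,6,7}
  0: a→4  a→7  tau→7  [3 out]
  1: a→0  a→3  tau→2  [3 out]
  2: a→7  b→2  tau→7  [3 out]
  3: a→6  tau→3  tau→6  tau→7  [4 out]
  4: a→7  b→1  tau→7  [3 out]
  5: ∅  [STUCK]
  6: ∅  [STUCK]
  7: a→0  b→5  [2 out]
trace reaching 5: tau·b

Answer: DEADLOCK at state 5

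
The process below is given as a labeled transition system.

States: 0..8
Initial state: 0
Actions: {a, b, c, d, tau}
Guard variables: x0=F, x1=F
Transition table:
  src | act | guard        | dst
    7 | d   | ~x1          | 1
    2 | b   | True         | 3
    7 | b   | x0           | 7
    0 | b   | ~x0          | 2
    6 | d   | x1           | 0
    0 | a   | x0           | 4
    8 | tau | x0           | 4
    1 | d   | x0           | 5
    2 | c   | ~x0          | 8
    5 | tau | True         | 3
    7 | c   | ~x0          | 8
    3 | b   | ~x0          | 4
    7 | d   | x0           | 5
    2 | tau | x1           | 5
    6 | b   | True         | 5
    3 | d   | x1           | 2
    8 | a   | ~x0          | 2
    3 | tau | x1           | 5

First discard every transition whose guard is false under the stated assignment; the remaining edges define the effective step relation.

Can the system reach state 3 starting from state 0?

Answer: REACHABLE

Analysis:
After dropping false guards: 9 live edges.
Layer 0: {0}
Layer 1: {2}  total {0,2}
Layer 2: {3,8}  total {0,2,3,8}
Layer 3: {4}  total {0,2,3,4,8}
Reachable = {0,2,3,4,8}
Path to 3: b·b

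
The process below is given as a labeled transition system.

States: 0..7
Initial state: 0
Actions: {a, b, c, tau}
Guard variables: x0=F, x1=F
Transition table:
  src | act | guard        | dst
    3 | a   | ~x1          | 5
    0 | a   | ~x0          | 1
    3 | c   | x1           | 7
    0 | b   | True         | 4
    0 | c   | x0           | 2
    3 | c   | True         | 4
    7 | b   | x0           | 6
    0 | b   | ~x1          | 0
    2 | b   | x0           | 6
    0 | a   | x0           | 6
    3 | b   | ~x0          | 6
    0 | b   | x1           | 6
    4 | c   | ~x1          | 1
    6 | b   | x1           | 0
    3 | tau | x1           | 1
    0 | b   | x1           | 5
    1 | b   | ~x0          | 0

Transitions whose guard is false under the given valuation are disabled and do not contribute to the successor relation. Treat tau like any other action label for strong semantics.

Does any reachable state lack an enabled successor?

Answer: DEADLOCK-FREE

Working:
Reachable = {0,1,4}
  0: a→1  b→0  b→4  [deg 3]
  1: b→0  [deg 1]
  4: c→1  [deg 1]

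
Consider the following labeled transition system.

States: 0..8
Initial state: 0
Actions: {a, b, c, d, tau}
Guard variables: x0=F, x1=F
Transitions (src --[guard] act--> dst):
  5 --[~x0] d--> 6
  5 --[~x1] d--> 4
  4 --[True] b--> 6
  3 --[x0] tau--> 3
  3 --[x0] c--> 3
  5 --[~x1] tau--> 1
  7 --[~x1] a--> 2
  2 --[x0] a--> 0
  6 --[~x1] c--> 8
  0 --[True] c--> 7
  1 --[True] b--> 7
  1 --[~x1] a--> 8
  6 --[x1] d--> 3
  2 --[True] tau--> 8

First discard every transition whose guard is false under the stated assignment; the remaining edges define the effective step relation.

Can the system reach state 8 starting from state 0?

Answer: REACHABLE

Trace:
After dropping false guards: 10 live edges.
L0 = {0}
L1 = {7}  total {0,7}
L2 = {2}  total {0,2,7}
L3 = {8}  total {0,2,7,8}
Reach set: {0,2,7,8}
trace reaching 8: c·a·tau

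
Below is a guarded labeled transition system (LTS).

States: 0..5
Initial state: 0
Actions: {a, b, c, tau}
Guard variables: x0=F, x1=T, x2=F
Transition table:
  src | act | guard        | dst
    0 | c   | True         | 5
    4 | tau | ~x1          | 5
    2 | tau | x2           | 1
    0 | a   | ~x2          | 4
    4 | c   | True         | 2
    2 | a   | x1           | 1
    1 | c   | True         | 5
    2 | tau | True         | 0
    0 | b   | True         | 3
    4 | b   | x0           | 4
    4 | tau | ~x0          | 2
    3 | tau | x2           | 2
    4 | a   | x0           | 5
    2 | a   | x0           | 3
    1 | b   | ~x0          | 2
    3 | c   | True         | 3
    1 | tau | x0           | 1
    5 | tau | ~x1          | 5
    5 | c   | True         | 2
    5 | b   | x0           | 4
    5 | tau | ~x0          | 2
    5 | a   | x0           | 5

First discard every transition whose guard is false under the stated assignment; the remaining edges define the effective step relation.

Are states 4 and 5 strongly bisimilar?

Compute ~ classes (split until stable):
  π0 = {{0,1,2,3,4,5}}
  π1 = {{0},{1},{2},{3},{4,5}}
Fixed point at round 2; 5 class(es).
[4]={4,5}  [5]={4,5}

Answer: BISIMILAR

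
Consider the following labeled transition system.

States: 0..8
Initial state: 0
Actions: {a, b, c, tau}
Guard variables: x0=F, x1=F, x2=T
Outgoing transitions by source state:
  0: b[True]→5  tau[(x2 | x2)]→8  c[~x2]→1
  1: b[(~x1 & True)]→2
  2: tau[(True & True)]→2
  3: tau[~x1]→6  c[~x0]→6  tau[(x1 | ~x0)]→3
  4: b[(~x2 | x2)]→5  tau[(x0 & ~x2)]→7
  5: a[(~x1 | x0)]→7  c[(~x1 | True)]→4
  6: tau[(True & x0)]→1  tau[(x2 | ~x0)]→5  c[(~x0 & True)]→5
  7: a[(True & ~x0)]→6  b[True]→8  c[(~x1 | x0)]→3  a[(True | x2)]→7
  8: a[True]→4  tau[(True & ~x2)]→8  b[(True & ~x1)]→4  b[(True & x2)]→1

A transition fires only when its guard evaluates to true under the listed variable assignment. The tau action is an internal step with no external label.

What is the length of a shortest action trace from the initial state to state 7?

BFS to 7:
  depth 0: {0}
  depth 1: {5,8}
  depth 2: {1,4,7}
first hit 7 at d=2 via b·a

Answer: 2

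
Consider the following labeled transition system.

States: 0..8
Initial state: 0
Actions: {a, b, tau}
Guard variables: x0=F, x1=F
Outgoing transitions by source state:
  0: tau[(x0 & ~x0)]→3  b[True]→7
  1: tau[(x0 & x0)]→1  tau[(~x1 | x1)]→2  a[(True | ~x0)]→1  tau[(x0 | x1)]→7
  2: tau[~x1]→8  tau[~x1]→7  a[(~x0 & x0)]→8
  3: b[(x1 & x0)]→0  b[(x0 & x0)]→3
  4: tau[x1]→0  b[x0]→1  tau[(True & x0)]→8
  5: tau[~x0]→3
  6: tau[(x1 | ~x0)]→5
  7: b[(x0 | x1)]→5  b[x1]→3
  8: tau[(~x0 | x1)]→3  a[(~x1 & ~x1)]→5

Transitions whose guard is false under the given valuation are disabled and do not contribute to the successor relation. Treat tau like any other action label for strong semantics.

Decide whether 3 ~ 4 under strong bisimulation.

Refine partition for ~:
  π0 = {{0,1,2,3,4,5,6,7,8}}
  π1 = {{0},{1,8},{2,5,6},{3,4,7}}
  π2 = {{0},{1},{2},{3,4,7},{5},{6},{8}}
stable after 3 split(s): 7 block(s)
class of 3: {3,4,7}; class of 4: {3,4,7}

Answer: BISIMILAR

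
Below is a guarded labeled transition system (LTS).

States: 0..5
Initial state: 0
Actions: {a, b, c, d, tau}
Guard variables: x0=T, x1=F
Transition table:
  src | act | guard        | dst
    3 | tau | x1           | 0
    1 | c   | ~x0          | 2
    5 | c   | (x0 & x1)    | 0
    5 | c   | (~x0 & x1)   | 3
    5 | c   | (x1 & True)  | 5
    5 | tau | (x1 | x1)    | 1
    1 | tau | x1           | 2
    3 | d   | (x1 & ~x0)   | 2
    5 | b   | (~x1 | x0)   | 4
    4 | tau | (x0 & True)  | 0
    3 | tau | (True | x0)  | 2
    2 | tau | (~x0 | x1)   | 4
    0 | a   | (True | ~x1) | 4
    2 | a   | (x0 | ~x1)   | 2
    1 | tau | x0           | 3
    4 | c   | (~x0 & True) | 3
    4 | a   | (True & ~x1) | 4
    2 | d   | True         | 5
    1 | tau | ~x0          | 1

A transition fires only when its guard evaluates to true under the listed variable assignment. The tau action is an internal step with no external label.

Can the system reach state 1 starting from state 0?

Answer: UNREACHABLE

Analysis:
Guard filter leaves 8 enabled edge(s).
depth 0: {0}
depth 1: {4}  now seen {0,4}
Reachable = {0,4}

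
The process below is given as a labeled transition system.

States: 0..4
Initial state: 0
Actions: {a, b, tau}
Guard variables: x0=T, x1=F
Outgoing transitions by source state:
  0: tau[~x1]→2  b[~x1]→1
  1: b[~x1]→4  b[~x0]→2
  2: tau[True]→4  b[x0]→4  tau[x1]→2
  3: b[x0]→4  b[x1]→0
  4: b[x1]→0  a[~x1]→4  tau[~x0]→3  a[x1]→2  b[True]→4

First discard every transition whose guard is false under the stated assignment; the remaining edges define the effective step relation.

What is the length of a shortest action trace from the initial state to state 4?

Breadth-first toward 4:
  depth 0: {0}
  depth 1: {1,2}
  depth 2: {4}
4 enters at depth 2; path b·b

Answer: 2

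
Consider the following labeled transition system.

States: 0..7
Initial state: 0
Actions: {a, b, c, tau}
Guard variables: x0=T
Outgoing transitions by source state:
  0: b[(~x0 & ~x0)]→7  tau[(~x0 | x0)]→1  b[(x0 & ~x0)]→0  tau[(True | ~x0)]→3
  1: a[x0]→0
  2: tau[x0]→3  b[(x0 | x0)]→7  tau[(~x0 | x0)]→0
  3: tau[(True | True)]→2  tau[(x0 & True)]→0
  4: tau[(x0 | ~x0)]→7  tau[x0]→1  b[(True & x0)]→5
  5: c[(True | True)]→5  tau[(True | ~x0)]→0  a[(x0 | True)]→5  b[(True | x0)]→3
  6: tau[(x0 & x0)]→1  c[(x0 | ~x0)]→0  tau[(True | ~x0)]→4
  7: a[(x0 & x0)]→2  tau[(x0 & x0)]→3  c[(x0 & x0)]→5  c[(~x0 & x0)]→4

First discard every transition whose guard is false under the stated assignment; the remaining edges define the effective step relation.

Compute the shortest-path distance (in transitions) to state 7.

Breadth-first toward 7:
  Layer 0: {0}
  Layer 1: {1,3}
  Layer 2: {2}
  Layer 3: {7}
first hit 7 at d=3 via tau·tau·b

Answer: 3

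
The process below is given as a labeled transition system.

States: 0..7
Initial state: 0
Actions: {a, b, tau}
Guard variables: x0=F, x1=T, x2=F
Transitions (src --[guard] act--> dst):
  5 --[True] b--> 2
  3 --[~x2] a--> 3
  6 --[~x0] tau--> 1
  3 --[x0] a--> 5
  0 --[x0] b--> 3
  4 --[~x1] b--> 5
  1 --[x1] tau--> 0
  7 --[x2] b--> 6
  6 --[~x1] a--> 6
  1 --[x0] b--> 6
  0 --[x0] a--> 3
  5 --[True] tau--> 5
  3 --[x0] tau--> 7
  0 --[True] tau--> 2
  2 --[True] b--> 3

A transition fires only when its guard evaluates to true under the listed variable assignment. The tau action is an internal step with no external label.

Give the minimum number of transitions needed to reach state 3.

Answer: 2

Working:
Breadth-first toward 3:
  Layer 0: {0}
  Layer 1: {2}
  Layer 2: {3}
3 enters at depth 2; path tau·b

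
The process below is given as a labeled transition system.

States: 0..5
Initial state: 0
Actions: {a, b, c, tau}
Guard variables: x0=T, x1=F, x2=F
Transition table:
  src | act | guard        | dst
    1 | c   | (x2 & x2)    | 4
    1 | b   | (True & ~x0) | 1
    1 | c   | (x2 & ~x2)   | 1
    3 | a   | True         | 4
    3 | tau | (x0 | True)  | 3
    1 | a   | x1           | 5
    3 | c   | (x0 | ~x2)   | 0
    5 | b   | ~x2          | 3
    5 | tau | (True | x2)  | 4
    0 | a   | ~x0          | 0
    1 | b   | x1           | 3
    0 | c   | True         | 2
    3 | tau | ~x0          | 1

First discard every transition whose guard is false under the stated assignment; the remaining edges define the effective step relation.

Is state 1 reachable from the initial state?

Answer: UNREACHABLE

Trace:
6 transition(s) survive guard evaluation.
Layer 0: {0}
Layer 1: {2}  now seen {0,2}
R = {0,2}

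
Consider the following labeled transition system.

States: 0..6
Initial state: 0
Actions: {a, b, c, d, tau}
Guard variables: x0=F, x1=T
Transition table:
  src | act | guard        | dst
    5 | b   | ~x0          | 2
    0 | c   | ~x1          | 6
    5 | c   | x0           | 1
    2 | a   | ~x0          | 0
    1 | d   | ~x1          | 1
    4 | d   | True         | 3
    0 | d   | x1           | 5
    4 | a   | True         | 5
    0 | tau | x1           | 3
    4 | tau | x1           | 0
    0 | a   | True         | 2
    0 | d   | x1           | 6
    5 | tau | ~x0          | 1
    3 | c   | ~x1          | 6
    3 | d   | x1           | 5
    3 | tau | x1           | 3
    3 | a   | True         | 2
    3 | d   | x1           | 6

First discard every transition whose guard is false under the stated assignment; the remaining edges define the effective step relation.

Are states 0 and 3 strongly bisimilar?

Refine partition for ~:
  round 0: {{0,1,2,3,4,5,6}}
  round 1: {{0,3,4},{1,6},{2},{5}}
  round 2: {{0,3},{1,6},{2},{4},{5}}
Fixed point at round 3; 5 class(es).
class of 0: {0,3}; class of 3: {0,3}

Answer: BISIMILAR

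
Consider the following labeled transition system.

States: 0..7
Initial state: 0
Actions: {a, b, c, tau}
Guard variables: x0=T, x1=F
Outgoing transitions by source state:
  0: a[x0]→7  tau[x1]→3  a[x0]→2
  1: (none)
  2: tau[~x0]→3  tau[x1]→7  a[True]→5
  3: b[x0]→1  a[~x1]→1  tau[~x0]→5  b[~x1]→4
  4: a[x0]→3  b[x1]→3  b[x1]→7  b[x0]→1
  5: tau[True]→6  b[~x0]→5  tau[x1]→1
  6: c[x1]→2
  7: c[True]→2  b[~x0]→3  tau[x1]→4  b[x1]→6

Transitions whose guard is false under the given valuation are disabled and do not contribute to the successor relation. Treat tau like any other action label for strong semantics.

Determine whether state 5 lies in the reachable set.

After dropping false guards: 10 live edges.
Layer 0: {0}
Layer 1: {2,7}  total {0,2,7}
Layer 2: {5}  total {0,2,5,7}
Layer 3: {6}  total {0,2,5,6,7}
R = {0,2,5,6,7}
witness 5: a·a

Answer: REACHABLE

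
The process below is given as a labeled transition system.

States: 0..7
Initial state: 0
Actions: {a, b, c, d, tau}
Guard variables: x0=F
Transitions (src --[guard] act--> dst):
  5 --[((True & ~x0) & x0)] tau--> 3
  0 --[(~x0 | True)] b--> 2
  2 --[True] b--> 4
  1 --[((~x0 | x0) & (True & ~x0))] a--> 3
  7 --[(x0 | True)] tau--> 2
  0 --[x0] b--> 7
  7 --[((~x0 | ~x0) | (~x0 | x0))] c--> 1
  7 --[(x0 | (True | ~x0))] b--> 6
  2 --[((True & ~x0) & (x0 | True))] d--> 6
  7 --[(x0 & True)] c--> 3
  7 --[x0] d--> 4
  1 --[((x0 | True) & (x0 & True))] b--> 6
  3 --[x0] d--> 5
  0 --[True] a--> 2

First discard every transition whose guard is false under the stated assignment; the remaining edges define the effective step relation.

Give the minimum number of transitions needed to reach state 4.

Answer: 2

Analysis:
Breadth-first toward 4:
  Layer 0: {0}
  Layer 1: {2}
  Layer 2: {4,6}
4 enters at depth 2; path a·b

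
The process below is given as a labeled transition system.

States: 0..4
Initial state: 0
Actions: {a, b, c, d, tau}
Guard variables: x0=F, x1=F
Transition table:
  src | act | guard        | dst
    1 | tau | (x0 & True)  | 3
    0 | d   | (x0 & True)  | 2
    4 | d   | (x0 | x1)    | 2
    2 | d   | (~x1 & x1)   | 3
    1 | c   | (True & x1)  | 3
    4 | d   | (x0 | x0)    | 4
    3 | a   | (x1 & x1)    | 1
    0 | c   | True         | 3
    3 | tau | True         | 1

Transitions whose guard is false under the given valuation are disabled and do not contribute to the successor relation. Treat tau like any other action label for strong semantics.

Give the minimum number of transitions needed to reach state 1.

Answer: 2

Trace:
Breadth-first toward 1:
  L0 = {0}
  L1 = {3}
  L2 = {1}
1 enters at depth 2; path c·tau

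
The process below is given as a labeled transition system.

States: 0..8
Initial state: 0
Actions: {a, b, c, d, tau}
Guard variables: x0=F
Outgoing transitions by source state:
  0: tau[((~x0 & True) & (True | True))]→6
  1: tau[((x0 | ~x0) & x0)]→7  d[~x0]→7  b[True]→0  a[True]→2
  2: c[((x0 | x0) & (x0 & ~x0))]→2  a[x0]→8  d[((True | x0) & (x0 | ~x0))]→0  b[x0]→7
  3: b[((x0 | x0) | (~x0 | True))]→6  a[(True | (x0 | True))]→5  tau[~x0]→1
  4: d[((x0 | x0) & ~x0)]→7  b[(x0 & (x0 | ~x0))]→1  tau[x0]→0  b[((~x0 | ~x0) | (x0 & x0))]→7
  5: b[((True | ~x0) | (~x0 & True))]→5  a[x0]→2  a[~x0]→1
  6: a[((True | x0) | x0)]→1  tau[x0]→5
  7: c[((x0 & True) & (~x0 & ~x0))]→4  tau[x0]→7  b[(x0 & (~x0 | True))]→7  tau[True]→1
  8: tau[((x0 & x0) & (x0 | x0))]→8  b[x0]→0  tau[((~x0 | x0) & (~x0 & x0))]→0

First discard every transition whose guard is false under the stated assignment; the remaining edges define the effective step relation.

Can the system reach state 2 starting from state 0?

Guard filter leaves 13 enabled edge(s).
L0 = {0}
L1 = {6}  total {0,6}
L2 = {1}  total {0,1,6}
L3 = {2,7}  total {0,1,2,6,7}
Reach set: {0,1,2,6,7}
trace reaching 2: tau·a·a

Answer: REACHABLE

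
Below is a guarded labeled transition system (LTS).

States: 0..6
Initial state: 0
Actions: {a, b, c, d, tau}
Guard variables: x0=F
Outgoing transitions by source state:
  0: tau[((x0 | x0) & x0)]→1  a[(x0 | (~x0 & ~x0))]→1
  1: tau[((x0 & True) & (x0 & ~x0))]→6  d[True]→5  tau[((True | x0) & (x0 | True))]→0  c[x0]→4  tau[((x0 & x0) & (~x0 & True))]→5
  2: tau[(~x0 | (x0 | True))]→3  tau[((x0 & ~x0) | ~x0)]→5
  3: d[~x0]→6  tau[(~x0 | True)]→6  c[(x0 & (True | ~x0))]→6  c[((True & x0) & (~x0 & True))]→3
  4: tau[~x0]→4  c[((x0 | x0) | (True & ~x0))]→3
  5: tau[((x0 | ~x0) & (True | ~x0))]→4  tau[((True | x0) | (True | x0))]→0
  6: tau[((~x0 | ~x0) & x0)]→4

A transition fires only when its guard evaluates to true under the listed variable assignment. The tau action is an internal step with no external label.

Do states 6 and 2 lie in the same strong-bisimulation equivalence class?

Bisimulation quotient by refinement:
  round 0: {{0,1,2,3,4,5,6}}
  round 1: {{0},{1,3},{2,5},{4},{6}}
  round 2: {{0},{1},{2},{3},{4},{5},{6}}
Fixed point at round 3; 7 class(es).
class of 6: {6}; class of 2: {2}

Answer: NOT BISIMILAR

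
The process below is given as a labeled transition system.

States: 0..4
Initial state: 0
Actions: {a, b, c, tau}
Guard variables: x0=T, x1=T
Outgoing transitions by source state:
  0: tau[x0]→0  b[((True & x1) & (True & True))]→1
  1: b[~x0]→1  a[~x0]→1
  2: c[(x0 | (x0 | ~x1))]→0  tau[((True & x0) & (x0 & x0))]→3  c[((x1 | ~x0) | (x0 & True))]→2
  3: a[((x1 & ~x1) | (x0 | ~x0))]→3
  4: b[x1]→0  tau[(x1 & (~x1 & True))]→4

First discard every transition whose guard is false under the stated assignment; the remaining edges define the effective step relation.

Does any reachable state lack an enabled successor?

Answer: DEADLOCK at state 1

Working:
Reach set: {0,1}
  0: b→1  tau→0  [2 exit(s)]
  1: ∅  [deadlock]
Path to 1: b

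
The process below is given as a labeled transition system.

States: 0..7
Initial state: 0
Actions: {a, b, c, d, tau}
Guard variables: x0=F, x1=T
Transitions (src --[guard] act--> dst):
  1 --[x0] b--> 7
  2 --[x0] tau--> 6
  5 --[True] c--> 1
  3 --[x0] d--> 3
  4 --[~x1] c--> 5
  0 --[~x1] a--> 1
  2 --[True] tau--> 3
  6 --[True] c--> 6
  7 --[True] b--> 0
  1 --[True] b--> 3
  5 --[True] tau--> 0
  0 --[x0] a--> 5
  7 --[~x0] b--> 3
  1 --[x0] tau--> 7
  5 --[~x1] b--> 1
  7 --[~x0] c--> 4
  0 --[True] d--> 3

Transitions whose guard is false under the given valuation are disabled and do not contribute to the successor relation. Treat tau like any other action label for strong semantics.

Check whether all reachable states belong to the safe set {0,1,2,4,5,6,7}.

Answer: INVARIANT VIOLATED at state 3

Trace:
Inv-set: {0,1,2,4,5,6,7}
Reach set: {0,3}
  0: ok
  3: outside
counterexample path to 3: d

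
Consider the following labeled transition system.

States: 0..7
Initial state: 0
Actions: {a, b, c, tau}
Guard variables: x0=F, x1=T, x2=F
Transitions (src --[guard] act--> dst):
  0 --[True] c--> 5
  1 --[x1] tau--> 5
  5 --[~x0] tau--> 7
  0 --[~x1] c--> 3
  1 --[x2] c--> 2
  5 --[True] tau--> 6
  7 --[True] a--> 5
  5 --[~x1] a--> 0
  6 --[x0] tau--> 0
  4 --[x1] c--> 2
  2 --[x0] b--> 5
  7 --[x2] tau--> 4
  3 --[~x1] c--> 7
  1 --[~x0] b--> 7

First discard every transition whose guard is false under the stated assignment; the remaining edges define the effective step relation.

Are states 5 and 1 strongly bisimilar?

Compute ~ classes (split until stable):
  π0 = {{0,1,2,3,4,5,6,7}}
  π1 = {{0,4},{1},{2,3,6},{5},{7}}
  π2 = {{0},{1},{2,3,6},{4},{5},{7}}
stable after 3 split(s): 6 block(s)
class of 5: {5}; class of 1: {1}

Answer: NOT BISIMILAR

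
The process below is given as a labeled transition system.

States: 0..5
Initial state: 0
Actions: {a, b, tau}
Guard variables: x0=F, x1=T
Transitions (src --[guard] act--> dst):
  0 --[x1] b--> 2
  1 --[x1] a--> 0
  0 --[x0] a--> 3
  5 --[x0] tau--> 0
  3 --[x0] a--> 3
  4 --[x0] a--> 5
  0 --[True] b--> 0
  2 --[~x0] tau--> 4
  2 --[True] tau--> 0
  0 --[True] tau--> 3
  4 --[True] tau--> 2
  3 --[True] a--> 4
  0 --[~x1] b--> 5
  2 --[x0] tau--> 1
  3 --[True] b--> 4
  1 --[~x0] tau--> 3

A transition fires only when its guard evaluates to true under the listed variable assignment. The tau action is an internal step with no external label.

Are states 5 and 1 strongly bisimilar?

Refine partition for ~:
  π0 = {{0,1,2,3,4,5}}
  π1 = {{0},{1},{2,4},{3},{5}}
  π2 = {{0},{1},{2},{3},{4},{5}}
6 equivalence class(es) (converged in 3)
[5]={5}  [1]={1}

Answer: NOT BISIMILAR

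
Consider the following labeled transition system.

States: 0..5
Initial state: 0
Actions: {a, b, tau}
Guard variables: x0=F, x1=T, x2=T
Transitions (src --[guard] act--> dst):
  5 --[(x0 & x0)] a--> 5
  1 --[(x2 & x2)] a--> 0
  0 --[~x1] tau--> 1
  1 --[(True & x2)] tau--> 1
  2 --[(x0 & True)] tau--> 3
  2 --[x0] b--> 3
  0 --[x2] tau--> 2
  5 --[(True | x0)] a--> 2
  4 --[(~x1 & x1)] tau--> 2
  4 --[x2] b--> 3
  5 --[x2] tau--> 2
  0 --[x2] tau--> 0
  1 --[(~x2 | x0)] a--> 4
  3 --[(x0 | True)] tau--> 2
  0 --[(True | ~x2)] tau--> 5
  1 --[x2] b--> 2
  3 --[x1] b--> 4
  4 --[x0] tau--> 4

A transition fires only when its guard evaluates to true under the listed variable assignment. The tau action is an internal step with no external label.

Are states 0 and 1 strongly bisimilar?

Refine partition for ~:
  P[0] = {{0,1,2,3,4,5}}
  P[1] = {{0},{1},{2},{3},{4},{5}}
stable after 2 split(s): 6 block(s)
class of 0: {0}; class of 1: {1}

Answer: NOT BISIMILAR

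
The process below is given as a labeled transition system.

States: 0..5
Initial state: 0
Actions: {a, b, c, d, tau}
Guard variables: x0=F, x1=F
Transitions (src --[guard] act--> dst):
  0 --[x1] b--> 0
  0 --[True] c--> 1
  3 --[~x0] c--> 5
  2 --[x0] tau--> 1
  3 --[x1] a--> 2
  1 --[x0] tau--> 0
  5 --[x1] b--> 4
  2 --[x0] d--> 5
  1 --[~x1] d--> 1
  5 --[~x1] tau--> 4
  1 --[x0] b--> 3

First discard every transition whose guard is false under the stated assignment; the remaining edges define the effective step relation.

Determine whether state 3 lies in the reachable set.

Answer: UNREACHABLE

Working:
After dropping false guards: 4 live edges.
Layer 0: {0}
Layer 1: {1}  cumulative {0,1}
Reachable = {0,1}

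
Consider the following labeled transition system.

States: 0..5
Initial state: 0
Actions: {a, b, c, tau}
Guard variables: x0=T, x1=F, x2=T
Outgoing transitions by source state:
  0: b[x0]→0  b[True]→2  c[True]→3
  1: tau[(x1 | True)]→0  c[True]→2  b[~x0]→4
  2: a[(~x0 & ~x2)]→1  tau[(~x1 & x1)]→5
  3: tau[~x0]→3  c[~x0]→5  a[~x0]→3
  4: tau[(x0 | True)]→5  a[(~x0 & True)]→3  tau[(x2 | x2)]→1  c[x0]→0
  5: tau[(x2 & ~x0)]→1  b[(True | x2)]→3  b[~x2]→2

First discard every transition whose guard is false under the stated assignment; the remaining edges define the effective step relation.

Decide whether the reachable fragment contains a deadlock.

Answer: DEADLOCK at state 2

Trace:
R = {0,2,3}
  0: b→0  b→2  c→3  [deg 3]
  2: ∅  [deadlock]
  3: ∅  [deadlock]
Path to 2: b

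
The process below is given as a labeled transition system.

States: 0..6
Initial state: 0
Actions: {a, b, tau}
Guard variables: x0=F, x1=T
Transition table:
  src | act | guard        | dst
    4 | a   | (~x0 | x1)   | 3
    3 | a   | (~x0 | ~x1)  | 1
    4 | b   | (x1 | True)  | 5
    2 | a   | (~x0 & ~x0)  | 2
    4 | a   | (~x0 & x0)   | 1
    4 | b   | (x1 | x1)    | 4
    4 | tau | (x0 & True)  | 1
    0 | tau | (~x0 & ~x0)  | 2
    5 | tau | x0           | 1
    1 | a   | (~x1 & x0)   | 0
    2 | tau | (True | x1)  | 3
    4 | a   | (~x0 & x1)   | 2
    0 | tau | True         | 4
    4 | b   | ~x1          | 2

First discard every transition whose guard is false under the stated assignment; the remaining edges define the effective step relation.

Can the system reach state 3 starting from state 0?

Answer: REACHABLE

Analysis:
After dropping false guards: 9 live edges.
Layer 0: {0}
Layer 1: {2,4}  cumulative {0,2,4}
Layer 2: {3,5}  cumulative {0,2,3,4,5}
Layer 3: {1}  cumulative {0,1,2,3,4,5}
Reachable = {0,1,2,3,4,5}
trace reaching 3: tau·tau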